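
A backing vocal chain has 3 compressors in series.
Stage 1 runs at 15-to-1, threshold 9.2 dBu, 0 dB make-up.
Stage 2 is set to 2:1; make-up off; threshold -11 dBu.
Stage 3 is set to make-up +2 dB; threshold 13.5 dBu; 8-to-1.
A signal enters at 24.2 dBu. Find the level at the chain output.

1.6 dBu

Stage 1: 24.2 dBu is 15 dB over 9.2 dBu; at 15:1 that becomes 1 dB over, giving 10.2 dBu.
Stage 2: 10.2 dBu is 21.2 dB over -11 dBu; at 2:1 that becomes 10.6 dB over, giving -0.4 dBu.
Stage 3: -0.4 dBu ≤ 13.5 dBu, so stage 3 doesn't engage; make-up brings it to 1.6 dBu.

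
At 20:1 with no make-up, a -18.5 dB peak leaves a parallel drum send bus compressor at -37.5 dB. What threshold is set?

Input is 20 dB above T (since output overshoot × R = input overshoot: (-37.5 − T)·20 = -18.5 − T gives T = -38.5 dB).
Check: -38.5 + (-18.5 − (-38.5))/20 = -38.5 + 1 = -37.5 dB. ✓

-38.5 dB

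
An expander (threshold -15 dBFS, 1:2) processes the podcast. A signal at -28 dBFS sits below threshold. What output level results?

The input is 13 dB below the -15 dBFS threshold.
A 1:2 expander multiplies undershoot by 2: 13 × 2 = 26 dB below threshold.
Output = -15 − 26 = -41 dBFS.

-41 dBFS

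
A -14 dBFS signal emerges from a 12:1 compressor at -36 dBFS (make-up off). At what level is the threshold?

-38 dBFS

Let T be the threshold. Output overshoot = (input overshoot)/R, so -36 − T = (-14 − T)/12.
12·(-36 − T) = -14 − T → 11·T = -432 − (-14) = -418.
T = -418/11 = -38 dBFS.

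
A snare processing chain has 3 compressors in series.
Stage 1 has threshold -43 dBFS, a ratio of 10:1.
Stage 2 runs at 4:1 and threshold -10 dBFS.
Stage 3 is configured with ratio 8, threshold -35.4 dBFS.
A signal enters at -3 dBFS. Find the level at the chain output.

-39 dBFS

Stage 1: overshoot 40 dB → 40/10 = 4 dB → -39 dBFS.
Stage 2: below threshold (-39 ≤ -10); passes unchanged; output -39 dBFS.
Stage 3: -39 dBFS ≤ -35.4 dBFS, so stage 3 doesn't engage; output -39 dBFS.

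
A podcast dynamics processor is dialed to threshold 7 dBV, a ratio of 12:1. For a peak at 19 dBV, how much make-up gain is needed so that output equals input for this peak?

Overshoot 12 dB → 12/12 = 1 dB after compression, so the compressed level is 7 + 1 = 8 dBV.
Make-up = target − compressed = 19 − 8 = 11 dB.

11 dB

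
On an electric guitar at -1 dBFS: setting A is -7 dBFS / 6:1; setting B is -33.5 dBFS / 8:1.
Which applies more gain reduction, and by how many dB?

A: GR = 6 − 6/6 = 5 dB.
B: GR = 32.5 − 32.5/8 = 28.4375 dB.
B applies 23.4375 dB more gain reduction.

B, by 23.4375 dB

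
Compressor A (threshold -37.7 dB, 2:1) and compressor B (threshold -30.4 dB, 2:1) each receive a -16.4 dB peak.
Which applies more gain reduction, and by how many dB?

A: 21.3 dB over, compressed to 10.65 dB over, so 10.65 dB of GR.
B: 14 dB over, compressed to 7 dB over, so 7 dB of GR.
A reduces 3.65 dB more.

A, by 3.65 dB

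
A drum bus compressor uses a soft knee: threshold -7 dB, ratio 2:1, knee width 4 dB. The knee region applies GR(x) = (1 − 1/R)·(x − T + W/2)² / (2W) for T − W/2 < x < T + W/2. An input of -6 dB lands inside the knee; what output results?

-6.5625 dB

x − T + W/2 = -6 − (-7) + 2 = 3.
GR = (1 − 1/2) × 3² / 8 = 0.5 × 9 / 8 = 0.5625 dB.
Output = -6 − 0.5625 = -6.5625 dB.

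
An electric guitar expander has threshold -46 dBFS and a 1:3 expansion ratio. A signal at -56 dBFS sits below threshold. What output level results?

-76 dBFS

Undershoot = (-46) − (-56) = 10 dB.
At 1:3, that expands to 30 dB under threshold.
Output = -46 − 30 = -76 dBFS.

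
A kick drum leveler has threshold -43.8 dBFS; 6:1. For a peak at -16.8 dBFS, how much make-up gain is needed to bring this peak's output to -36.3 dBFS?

Overshoot 27 dB → 27/6 = 4.5 dB after compression, so the compressed level is -43.8 + 4.5 = -39.3 dBFS.
Make-up = target − compressed = -36.3 − (-39.3) = 3 dB.

3 dB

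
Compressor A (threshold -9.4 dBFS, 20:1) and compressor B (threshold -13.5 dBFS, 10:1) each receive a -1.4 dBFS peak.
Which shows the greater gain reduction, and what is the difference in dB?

A: GR = 8 − 8/20 = 7.6 dB.
B: GR = 12.1 − 12.1/10 = 10.89 dB.
Difference: 3.29 dB in favour of B.

B, by 3.29 dB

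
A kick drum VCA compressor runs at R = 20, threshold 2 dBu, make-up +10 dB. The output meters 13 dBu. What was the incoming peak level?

22 dBu

Remove make-up: 13 − 10 = 3 dBu.
The compressed level sits 3 − 2 = 1 dB over threshold.
Input overshoot = R × output overshoot = 20 dB → input = 2 + 20 = 22 dBu.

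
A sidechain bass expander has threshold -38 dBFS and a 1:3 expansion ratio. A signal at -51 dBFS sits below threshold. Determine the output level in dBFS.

-77 dBFS

The input is 13 dB below the -38 dBFS threshold.
A 1:3 expander multiplies undershoot by 3: 13 × 3 = 39 dB below threshold.
Output = -38 − 39 = -77 dBFS.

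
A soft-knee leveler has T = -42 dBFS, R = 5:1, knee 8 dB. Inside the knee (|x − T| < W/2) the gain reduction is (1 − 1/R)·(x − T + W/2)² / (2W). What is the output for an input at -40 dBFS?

-41.8 dBFS

x − T + W/2 = -40 − (-42) + 4 = 6.
GR = (1 − 1/5) × 6² / 16 = 0.8 × 36 / 16 = 1.8 dB.
Output = -40 − 1.8 = -41.8 dBFS.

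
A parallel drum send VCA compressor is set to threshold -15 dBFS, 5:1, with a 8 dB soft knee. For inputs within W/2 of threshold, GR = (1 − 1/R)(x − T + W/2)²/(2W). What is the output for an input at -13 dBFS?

x − T + W/2 = -13 − (-15) + 4 = 6.
GR = (1 − 1/5) × 6² / 16 = 0.8 × 36 / 16 = 1.8 dB.
Output = -13 − 1.8 = -14.8 dBFS.

-14.8 dBFS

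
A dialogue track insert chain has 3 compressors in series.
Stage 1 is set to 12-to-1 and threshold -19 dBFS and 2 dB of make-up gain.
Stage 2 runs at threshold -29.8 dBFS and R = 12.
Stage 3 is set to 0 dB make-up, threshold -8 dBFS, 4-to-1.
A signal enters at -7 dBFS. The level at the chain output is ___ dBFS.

-28.65 dBFS

Stage 1: overshoot 12 dB → 12/12 = 1 dB → -18 dBFS; +2 dB make-up → -16 dBFS.
Stage 2: 13.8 dB above -29.8 dBFS, reduced 12:1 to 1.15 dB above → -28.65 dBFS.
Stage 3: -28.65 dBFS is at or below the -8 dBFS threshold — no compression; output -28.65 dBFS.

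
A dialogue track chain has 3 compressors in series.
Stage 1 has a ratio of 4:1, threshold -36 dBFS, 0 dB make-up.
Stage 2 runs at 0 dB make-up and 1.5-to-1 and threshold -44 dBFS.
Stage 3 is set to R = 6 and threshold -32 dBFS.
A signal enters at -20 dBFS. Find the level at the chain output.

-36 dBFS

Stage 1: overshoot 16 dB → 16/4 = 4 dB → -32 dBFS.
Stage 2: 12 dB above -44 dBFS, reduced 1.5:1 to 8 dB above → -36 dBFS.
Stage 3: -36 dBFS ≤ -32 dBFS, so stage 3 doesn't engage; output -36 dBFS.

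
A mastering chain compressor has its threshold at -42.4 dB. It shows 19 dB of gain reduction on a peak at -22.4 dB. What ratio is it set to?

20:1

Input overshoot = -22.4 − (-42.4) = 20 dB.
Output overshoot = 20 − 19 = 1 dB.
Ratio = input overshoot / output overshoot = 20 / 1 = 20.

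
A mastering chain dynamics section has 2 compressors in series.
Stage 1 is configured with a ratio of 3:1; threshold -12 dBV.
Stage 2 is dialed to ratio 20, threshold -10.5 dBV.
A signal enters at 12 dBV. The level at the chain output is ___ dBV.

Stage 1: overshoot 24 dB → 24/3 = 8 dB → -4 dBV.
Stage 2: overshoot 6.5 dB → 6.5/20 = 0.325 dB → -10.175 dBV.

-10.175 dBV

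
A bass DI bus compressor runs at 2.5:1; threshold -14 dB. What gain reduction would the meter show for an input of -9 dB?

3 dB

Overshoot = -9 − (-14) = 5 dB.
After 2.5:1 compression the overshoot becomes 5/2.5 = 2 dB.
GR = overshoot in − overshoot out = 5 − 2 = 3 dB.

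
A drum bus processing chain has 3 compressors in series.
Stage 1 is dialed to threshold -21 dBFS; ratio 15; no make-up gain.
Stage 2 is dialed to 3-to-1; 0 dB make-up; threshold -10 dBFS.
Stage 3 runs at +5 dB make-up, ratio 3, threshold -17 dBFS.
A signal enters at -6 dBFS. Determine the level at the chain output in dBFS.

-15 dBFS

Stage 1: overshoot 15 dB → 15/15 = 1 dB → -20 dBFS.
Stage 2: -20 dBFS ≤ -10 dBFS, so stage 2 doesn't engage; output -20 dBFS.
Stage 3: -20 dBFS ≤ -17 dBFS, so stage 3 doesn't engage; make-up brings it to -15 dBFS.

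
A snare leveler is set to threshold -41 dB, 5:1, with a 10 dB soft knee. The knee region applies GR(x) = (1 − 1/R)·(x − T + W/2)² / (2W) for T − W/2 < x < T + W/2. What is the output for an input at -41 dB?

x − T + W/2 = -41 − (-41) + 5 = 5.
GR = (1 − 1/5) × 5² / 20 = 0.8 × 25 / 20 = 1 dB.
Output = -41 − 1 = -42 dB.

-42 dB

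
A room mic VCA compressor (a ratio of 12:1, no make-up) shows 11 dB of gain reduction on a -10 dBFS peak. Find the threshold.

-22 dBFS

Let T be the threshold. Output overshoot = (input overshoot)/R, so -21 − T = (-10 − T)/12.
12·(-21 − T) = -10 − T → 11·T = -252 − (-10) = -242.
T = -242/11 = -22 dBFS.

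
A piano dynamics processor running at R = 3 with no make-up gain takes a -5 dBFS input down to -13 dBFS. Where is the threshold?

-17 dBFS

Let T be the threshold. Output overshoot = (input overshoot)/R, so -13 − T = (-5 − T)/3.
3·(-13 − T) = -5 − T → 2·T = -39 − (-5) = -34.
T = -34/2 = -17 dBFS.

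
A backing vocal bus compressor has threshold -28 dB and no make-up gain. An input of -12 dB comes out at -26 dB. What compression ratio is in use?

8:1

Input overshoot = -12 − (-28) = 16 dB; output overshoot = -26 − (-28) = 2 dB.
Ratio = 16 / 2 = 8.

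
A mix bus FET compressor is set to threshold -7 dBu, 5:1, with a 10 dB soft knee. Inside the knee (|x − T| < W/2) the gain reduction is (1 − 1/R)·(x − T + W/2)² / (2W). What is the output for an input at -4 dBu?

x − T + W/2 = -4 − (-7) + 5 = 8.
GR = (1 − 1/5) × 8² / 20 = 0.8 × 64 / 20 = 2.56 dB.
Output = -4 − 2.56 = -6.56 dBu.

-6.56 dBu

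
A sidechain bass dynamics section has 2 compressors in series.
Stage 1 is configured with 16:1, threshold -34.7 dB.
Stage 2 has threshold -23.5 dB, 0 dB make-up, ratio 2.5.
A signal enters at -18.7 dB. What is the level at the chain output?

Stage 1: overshoot 16 dB → 16/16 = 1 dB → -33.7 dB.
Stage 2: below threshold (-33.7 ≤ -23.5); passes unchanged; output -33.7 dB.

-33.7 dB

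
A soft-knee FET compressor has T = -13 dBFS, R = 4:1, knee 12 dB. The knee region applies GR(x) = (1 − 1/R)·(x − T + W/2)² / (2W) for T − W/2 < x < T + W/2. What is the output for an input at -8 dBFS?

x − T + W/2 = -8 − (-13) + 6 = 11.
GR = (1 − 1/4) × 11² / 24 = 0.75 × 121 / 24 = 3.78125 dB.
Output = -8 − 3.78125 = -11.78125 dBFS.

-11.78125 dBFS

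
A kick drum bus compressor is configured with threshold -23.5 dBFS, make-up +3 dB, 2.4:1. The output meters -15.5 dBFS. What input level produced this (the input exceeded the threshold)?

Stripping the +3 dB make-up gives -18.5 dBFS at the gain stage.
That's 5 dB above the -23.5 dBFS threshold.
Input overshoot = R × output overshoot = 12 dB → input = -23.5 + 12 = -11.5 dBFS.

-11.5 dBFS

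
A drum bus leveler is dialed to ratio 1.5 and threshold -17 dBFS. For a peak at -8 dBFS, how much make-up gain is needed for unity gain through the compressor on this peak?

Overshoot 9 dB → 9/1.5 = 6 dB after compression, so the compressed level is -17 + 6 = -11 dBFS.
Make-up = target − compressed = -8 − (-11) = 3 dB.

3 dB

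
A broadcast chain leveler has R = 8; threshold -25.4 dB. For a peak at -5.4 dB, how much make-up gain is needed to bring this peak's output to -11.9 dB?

11 dB

The peak compresses to -25.4 + 20/8 = -22.9 dB.
To reach -11.9 dB requires -11.9 − (-22.9) = 11 dB of make-up.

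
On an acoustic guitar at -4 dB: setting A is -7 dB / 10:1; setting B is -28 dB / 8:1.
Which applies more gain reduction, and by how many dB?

A: 3 dB over, compressed to 0.3 dB over, so 2.7 dB of GR.
B: 24 dB over, compressed to 3 dB over, so 21 dB of GR.
Difference: 18.3 dB in favour of B.

B, by 18.3 dB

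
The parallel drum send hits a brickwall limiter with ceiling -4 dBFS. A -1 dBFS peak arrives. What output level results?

The limiter clamps the peak to its -4 dBFS ceiling.

-4 dBFS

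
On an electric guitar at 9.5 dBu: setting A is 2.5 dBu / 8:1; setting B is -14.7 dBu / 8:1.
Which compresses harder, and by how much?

B, by 15.05 dB

A: overshoot 7 dB → output overshoot 0.875 dB → GR 6.125 dB.
B: overshoot 24.2 dB → output overshoot 3.025 dB → GR 21.175 dB.
B applies 15.05 dB more gain reduction.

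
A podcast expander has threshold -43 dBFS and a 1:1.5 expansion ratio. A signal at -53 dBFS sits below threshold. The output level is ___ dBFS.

-58 dBFS

The input is 10 dB below the -43 dBFS threshold.
A 1:1.5 expander multiplies undershoot by 1.5: 10 × 1.5 = 15 dB below threshold.
Output = -43 − 15 = -58 dBFS.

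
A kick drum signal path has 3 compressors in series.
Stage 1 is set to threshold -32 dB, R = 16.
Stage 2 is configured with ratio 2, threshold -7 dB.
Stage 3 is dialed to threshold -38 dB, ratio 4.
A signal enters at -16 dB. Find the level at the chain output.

-36.25 dB

Stage 1: overshoot 16 dB → 16/16 = 1 dB → -31 dB.
Stage 2: below threshold (-31 ≤ -7); passes unchanged; output -31 dB.
Stage 3: -31 dB is 7 dB over -38 dB; at 4:1 that becomes 1.75 dB over, giving -36.25 dB.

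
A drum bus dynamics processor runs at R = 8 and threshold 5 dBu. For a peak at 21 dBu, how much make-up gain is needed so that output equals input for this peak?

14 dB

Without make-up, output = threshold + overshoot/8 = 5 + 2 = 7 dBu.
Gap to target: 14 dB.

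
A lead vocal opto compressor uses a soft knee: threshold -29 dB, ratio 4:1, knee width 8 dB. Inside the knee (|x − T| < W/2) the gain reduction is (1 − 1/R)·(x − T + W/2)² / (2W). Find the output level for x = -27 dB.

x − T + W/2 = -27 − (-29) + 4 = 6.
GR = (1 − 1/4) × 6² / 16 = 0.75 × 36 / 16 = 1.6875 dB.
Output = -27 − 1.6875 = -28.6875 dB.

-28.6875 dB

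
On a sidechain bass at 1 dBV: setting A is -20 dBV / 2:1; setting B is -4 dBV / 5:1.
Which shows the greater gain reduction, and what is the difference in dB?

A: overshoot 21 dB → output overshoot 10.5 dB → GR 10.5 dB.
B: overshoot 5 dB → output overshoot 1 dB → GR 4 dB.
A applies 6.5 dB more gain reduction.

A, by 6.5 dB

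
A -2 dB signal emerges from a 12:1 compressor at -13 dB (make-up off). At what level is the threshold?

Input is 12 dB above T (since output overshoot × R = input overshoot: (-13 − T)·12 = -2 − T gives T = -14 dB).
Check: -14 + (-2 − (-14))/12 = -14 + 1 = -13 dB. ✓

-14 dB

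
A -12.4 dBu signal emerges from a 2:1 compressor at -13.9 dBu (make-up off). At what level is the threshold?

-15.4 dBu

Input is 3 dB above T (since output overshoot × R = input overshoot: (-13.9 − T)·2 = -12.4 − T gives T = -15.4 dBu).
Check: -15.4 + (-12.4 − (-15.4))/2 = -15.4 + 1.5 = -13.9 dBu. ✓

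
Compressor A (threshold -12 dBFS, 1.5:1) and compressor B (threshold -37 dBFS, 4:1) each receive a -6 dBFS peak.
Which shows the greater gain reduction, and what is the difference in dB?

A: overshoot 6 dB → output overshoot 4 dB → GR 2 dB.
B: overshoot 31 dB → output overshoot 7.75 dB → GR 23.25 dB.
B reduces 21.25 dB more.

B, by 21.25 dB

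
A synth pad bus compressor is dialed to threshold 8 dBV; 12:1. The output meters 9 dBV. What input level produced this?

20 dBV

The compressed level sits 9 − 8 = 1 dB over threshold.
Input overshoot = R × output overshoot = 12 dB → input = 8 + 12 = 20 dBV.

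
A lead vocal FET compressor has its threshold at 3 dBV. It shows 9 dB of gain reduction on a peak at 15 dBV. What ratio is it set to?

Input overshoot = 15 − 3 = 12 dB.
Output overshoot = 12 − 9 = 3 dB.
Ratio = input overshoot / output overshoot = 12 / 3 = 4.

4:1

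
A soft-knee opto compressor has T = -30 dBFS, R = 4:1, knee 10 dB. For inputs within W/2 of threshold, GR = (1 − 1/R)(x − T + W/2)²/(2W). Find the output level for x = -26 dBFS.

-29.0375 dBFS

x − T + W/2 = -26 − (-30) + 5 = 9.
GR = (1 − 1/4) × 9² / 20 = 0.75 × 81 / 20 = 3.0375 dB.
Output = -26 − 3.0375 = -29.0375 dBFS.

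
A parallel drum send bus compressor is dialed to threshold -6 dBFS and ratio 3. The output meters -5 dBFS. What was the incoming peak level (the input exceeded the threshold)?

-3 dBFS

Post-compression overshoot = -5 − (-6) = 1 dB.
Undo the ratio: input overshoot = 1 × 3 = 3 dB, giving input = -3 dBFS.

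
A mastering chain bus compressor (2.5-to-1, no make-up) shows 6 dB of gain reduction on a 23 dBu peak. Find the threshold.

13 dBu

Input is 10 dB above T (since output overshoot × R = input overshoot: (17 − T)·2.5 = 23 − T gives T = 13 dBu).
Check: 13 + (23 − 13)/2.5 = 13 + 4 = 17 dBu. ✓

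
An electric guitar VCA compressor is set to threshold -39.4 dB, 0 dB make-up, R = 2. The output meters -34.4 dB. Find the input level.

That's 5 dB above the -39.4 dB threshold.
Input overshoot = R × output overshoot = 10 dB → input = -39.4 + 10 = -29.4 dB.

-29.4 dB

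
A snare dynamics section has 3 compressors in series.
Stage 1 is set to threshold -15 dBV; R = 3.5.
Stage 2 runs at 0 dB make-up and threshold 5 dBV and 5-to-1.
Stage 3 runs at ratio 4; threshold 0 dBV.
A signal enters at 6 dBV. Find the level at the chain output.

Stage 1: 21 dB above -15 dBV, reduced 3.5:1 to 6 dB above → -9 dBV.
Stage 2: -9 dBV ≤ 5 dBV, so stage 2 doesn't engage; output -9 dBV.
Stage 3: -9 dBV ≤ 0 dBV, so stage 3 doesn't engage; output -9 dBV.

-9 dBV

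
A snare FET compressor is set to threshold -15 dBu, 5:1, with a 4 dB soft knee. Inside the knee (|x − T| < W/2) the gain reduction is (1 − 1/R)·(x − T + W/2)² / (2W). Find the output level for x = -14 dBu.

-14.9 dBu

x − T + W/2 = -14 − (-15) + 2 = 3.
GR = (1 − 1/5) × 3² / 8 = 0.8 × 9 / 8 = 0.9 dB.
Output = -14 − 0.9 = -14.9 dBu.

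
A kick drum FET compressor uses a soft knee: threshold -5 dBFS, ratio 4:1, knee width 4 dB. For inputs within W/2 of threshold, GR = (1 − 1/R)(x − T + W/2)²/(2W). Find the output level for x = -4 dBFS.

x − T + W/2 = -4 − (-5) + 2 = 3.
GR = (1 − 1/4) × 3² / 8 = 0.75 × 9 / 8 = 0.84375 dB.
Output = -4 − 0.84375 = -4.84375 dBFS.

-4.84375 dBFS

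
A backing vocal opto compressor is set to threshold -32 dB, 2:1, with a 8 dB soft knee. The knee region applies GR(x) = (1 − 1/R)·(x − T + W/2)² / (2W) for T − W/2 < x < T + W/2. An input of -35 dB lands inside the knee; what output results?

x − T + W/2 = -35 − (-32) + 4 = 1.
GR = (1 − 1/2) × 1² / 16 = 0.5 × 1 / 16 = 0.03125 dB.
Output = -35 − 0.03125 = -35.03125 dB.

-35.03125 dB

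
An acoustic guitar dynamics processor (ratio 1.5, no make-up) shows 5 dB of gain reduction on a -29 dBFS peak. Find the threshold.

-44 dBFS

Input is 15 dB above T (since output overshoot × R = input overshoot: (-34 − T)·1.5 = -29 − T gives T = -44 dBFS).
Check: -44 + (-29 − (-44))/1.5 = -44 + 10 = -34 dBFS. ✓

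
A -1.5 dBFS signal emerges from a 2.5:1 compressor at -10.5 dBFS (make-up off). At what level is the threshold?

-16.5 dBFS

Gain reduction = -1.5 − (-10.5) = 9 dB; output overshoot = GR / (R − 1) = 9 / 1.5 = 6 dB.
Threshold = output − output overshoot = -10.5 − 6 = -16.5 dBFS.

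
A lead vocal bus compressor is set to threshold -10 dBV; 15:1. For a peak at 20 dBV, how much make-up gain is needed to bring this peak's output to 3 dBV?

11 dB

Overshoot 30 dB → 30/15 = 2 dB after compression, so the compressed level is -10 + 2 = -8 dBV.
Make-up = target − compressed = 3 − (-8) = 11 dB.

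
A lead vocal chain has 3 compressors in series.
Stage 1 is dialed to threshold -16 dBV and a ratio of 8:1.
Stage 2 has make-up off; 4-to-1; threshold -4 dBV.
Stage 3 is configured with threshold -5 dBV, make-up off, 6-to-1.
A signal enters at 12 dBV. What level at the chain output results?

-12.5 dBV

Stage 1: 28 dB above -16 dBV, reduced 8:1 to 3.5 dB above → -12.5 dBV.
Stage 2: -12.5 dBV ≤ -4 dBV, so stage 2 doesn't engage; output -12.5 dBV.
Stage 3: below threshold (-12.5 ≤ -5); passes unchanged; output -12.5 dBV.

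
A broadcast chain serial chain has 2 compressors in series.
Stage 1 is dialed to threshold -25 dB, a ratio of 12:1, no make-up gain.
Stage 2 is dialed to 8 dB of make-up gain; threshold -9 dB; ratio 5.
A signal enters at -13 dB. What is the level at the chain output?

-16 dB

Stage 1: 12 dB above -25 dB, reduced 12:1 to 1 dB above → -24 dB.
Stage 2: -24 dB ≤ -9 dB, so stage 2 doesn't engage; make-up brings it to -16 dB.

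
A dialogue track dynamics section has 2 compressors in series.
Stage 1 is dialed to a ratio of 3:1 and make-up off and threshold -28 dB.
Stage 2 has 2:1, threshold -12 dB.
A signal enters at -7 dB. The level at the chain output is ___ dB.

-21 dB

Stage 1: 21 dB above -28 dB, reduced 3:1 to 7 dB above → -21 dB.
Stage 2: -21 dB is at or below the -12 dB threshold — no compression; output -21 dB.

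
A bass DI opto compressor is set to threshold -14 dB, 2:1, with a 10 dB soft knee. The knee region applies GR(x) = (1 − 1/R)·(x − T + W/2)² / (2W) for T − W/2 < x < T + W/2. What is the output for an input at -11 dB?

x − T + W/2 = -11 − (-14) + 5 = 8.
GR = (1 − 1/2) × 8² / 20 = 0.5 × 64 / 20 = 1.6 dB.
Output = -11 − 1.6 = -12.6 dB.

-12.6 dB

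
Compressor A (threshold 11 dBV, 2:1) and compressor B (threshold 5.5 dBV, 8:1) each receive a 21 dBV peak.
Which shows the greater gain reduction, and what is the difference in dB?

B, by 8.5625 dB

A: 10 dB over, compressed to 5 dB over, so 5 dB of GR.
B: 15.5 dB over, compressed to 1.9375 dB over, so 13.5625 dB of GR.
B applies 8.5625 dB more gain reduction.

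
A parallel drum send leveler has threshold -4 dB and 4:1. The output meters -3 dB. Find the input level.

0 dB

The compressed level sits -3 − (-4) = 1 dB over threshold.
Undo the ratio: input overshoot = 1 × 4 = 4 dB, giving input = 0 dB.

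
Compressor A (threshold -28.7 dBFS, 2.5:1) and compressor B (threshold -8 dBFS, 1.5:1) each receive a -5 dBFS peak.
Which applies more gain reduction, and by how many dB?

A, by 13.22 dB

A: GR = 23.7 − 23.7/2.5 = 14.22 dB.
B: GR = 3 − 3/1.5 = 1 dB.
A applies 13.22 dB more gain reduction.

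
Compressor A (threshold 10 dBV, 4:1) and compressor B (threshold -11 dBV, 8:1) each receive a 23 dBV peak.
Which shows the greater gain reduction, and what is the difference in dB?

B, by 20 dB

A: overshoot 13 dB → output overshoot 3.25 dB → GR 9.75 dB.
B: overshoot 34 dB → output overshoot 4.25 dB → GR 29.75 dB.
B reduces 20 dB more.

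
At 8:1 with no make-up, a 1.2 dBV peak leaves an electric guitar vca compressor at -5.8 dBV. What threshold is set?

-6.8 dBV

Let T be the threshold. Output overshoot = (input overshoot)/R, so -5.8 − T = (1.2 − T)/8.
8·(-5.8 − T) = 1.2 − T → 7·T = -46.4 − 1.2 = -47.6.
T = -47.6/7 = -6.8 dBV.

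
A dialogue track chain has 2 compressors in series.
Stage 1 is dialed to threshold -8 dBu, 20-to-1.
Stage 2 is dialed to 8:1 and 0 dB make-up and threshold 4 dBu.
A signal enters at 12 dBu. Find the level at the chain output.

-7 dBu

Stage 1: 12 dBu is 20 dB over -8 dBu; at 20:1 that becomes 1 dB over, giving -7 dBu.
Stage 2: below threshold (-7 ≤ 4); passes unchanged; output -7 dBu.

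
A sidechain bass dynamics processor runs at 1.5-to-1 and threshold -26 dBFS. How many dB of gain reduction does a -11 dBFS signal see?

5 dB

The signal is 15 dB above threshold.
At 1.5:1, output sits 15/1.5 = 10 dB above threshold.
Gain reduction = 15 − 10 = 5 dB.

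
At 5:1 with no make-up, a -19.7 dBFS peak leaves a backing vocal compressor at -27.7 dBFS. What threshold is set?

Let T be the threshold. Output overshoot = (input overshoot)/R, so -27.7 − T = (-19.7 − T)/5.
5·(-27.7 − T) = -19.7 − T → 4·T = -138.5 − (-19.7) = -118.8.
T = -118.8/4 = -29.7 dBFS.

-29.7 dBFS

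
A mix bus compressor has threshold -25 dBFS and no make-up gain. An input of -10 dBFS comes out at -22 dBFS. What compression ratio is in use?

5:1

Input overshoot = -10 − (-25) = 15 dB; output overshoot = -22 − (-25) = 3 dB.
Ratio = 15 / 3 = 5.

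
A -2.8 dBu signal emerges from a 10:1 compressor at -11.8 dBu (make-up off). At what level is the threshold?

-12.8 dBu

Let T be the threshold. Output overshoot = (input overshoot)/R, so -11.8 − T = (-2.8 − T)/10.
10·(-11.8 − T) = -2.8 − T → 9·T = -118 − (-2.8) = -115.2.
T = -115.2/9 = -12.8 dBu.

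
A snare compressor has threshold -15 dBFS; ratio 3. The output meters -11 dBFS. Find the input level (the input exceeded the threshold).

-3 dBFS

That's 4 dB above the -15 dBFS threshold.
Before 3:1 compression the overshoot was 4 × 3 = 12 dB, so input = -15 + 12 = -3 dBFS.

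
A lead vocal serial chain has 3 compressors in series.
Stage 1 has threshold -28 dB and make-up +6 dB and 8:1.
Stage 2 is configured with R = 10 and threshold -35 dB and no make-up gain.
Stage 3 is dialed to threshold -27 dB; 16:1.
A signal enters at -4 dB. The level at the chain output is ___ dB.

Stage 1: 24 dB above -28 dB, reduced 8:1 to 3 dB above → -25 dB; +6 dB make-up → -19 dB.
Stage 2: -19 dB is 16 dB over -35 dB; at 10:1 that becomes 1.6 dB over, giving -33.4 dB.
Stage 3: -33.4 dB ≤ -27 dB, so stage 3 doesn't engage; output -33.4 dB.

-33.4 dB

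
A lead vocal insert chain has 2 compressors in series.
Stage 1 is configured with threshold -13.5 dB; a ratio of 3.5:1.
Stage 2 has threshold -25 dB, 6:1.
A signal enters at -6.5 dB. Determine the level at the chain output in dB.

Stage 1: 7 dB above -13.5 dB, reduced 3.5:1 to 2 dB above → -11.5 dB.
Stage 2: overshoot 13.5 dB → 13.5/6 = 2.25 dB → -22.75 dB.

-22.75 dB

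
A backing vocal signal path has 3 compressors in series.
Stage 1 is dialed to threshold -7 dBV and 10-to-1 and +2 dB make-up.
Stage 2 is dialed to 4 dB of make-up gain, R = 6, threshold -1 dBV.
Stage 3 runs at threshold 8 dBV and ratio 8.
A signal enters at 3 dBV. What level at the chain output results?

0 dBV

Stage 1: overshoot 10 dB → 10/10 = 1 dB → -6 dBV; +2 dB make-up → -4 dBV.
Stage 2: below threshold (-4 ≤ -1); passes unchanged; make-up brings it to 0 dBV.
Stage 3: below threshold (0 ≤ 8); passes unchanged; output 0 dBV.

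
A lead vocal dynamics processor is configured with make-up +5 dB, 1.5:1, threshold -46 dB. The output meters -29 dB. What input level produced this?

-28 dB

Before make-up, the level was -29 − 5 = -34 dB.
The compressed level sits -34 − (-46) = 12 dB over threshold.
Input overshoot = R × output overshoot = 18 dB → input = -46 + 18 = -28 dB.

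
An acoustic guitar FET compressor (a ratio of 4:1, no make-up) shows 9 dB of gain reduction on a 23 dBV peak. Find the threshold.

Gain reduction = 23 − 14 = 9 dB; output overshoot = GR / (R − 1) = 9 / 3 = 3 dB.
Threshold = output − output overshoot = 14 − 3 = 11 dBV.

11 dBV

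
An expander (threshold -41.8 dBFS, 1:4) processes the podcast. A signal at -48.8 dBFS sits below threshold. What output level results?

-69.8 dBFS

Undershoot = (-41.8) − (-48.8) = 7 dB.
At 1:4, that expands to 28 dB under threshold.
Output = -41.8 − 28 = -69.8 dBFS.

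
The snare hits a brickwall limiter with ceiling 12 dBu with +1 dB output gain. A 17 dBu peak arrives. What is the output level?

13 dBu

The limiter clamps the peak to its 12 dBu ceiling.
Output gain then adds 1 dB: 12 + 1 = 13 dBu.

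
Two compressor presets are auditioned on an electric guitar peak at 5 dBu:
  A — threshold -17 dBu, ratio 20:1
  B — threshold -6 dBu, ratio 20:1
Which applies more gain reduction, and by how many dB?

A: GR = 22 − 22/20 = 20.9 dB.
B: GR = 11 − 11/20 = 10.45 dB.
A applies 10.45 dB more gain reduction.

A, by 10.45 dB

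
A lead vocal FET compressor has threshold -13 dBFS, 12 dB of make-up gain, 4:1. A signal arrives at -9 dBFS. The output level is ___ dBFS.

The input is 4 dB above the -13 dBFS threshold.
4:1 compression reduces that to 4/4 = 1 dB over.
Output = -13 + 1 = -12 dBFS; make-up adds 12 dB, giving 0 dBFS.

0 dBFS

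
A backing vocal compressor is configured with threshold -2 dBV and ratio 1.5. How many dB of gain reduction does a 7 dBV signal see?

The signal is 9 dB above threshold.
A 1.5:1 ratio leaves 6 dB of that excess.
GR = overshoot in − overshoot out = 9 − 6 = 3 dB.

3 dB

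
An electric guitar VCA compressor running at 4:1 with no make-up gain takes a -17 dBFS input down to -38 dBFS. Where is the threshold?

-45 dBFS

Input is 28 dB above T (since output overshoot × R = input overshoot: (-38 − T)·4 = -17 − T gives T = -45 dBFS).
Check: -45 + (-17 − (-45))/4 = -45 + 7 = -38 dBFS. ✓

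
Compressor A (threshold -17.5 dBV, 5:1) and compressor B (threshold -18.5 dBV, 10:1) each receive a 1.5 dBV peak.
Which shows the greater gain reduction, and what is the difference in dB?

B, by 2.8 dB

A: 19 dB over, compressed to 3.8 dB over, so 15.2 dB of GR.
B: 20 dB over, compressed to 2 dB over, so 18 dB of GR.
B applies 2.8 dB more gain reduction.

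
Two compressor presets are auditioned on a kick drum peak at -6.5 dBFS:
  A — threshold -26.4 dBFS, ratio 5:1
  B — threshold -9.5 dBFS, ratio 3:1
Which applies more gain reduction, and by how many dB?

A, by 13.92 dB

A: overshoot 19.9 dB → output overshoot 3.98 dB → GR 15.92 dB.
B: overshoot 3 dB → output overshoot 1 dB → GR 2 dB.
A reduces 13.92 dB more.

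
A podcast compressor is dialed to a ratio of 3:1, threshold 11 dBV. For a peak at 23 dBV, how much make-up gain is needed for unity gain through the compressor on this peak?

8 dB

Overshoot 12 dB → 12/3 = 4 dB after compression, so the compressed level is 11 + 4 = 15 dBV.
Make-up = target − compressed = 23 − 15 = 8 dB.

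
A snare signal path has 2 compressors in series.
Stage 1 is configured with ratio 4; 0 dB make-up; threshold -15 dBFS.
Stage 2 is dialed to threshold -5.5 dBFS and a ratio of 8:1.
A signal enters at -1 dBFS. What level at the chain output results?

Stage 1: overshoot 14 dB → 14/4 = 3.5 dB → -11.5 dBFS.
Stage 2: -11.5 dBFS is at or below the -5.5 dBFS threshold — no compression; output -11.5 dBFS.

-11.5 dBFS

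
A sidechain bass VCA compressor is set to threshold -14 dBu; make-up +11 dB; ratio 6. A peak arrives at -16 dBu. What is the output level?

-16 dBu is 2 dB below the -14 dBu threshold, so no gain reduction is applied.
Make-up gain adds 11 dB: -16 + 11 = -5 dBu.

-5 dBu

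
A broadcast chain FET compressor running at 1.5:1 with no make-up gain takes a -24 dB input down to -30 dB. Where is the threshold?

-42 dB

Gain reduction = -24 − (-30) = 6 dB; output overshoot = GR / (R − 1) = 6 / 0.5 = 12 dB.
Threshold = output − output overshoot = -30 − 12 = -42 dB.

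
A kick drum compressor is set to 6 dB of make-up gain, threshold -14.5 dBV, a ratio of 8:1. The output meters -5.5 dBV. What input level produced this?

9.5 dBV

Stripping the +6 dB make-up gives -11.5 dBV at the gain stage.
The compressed level sits -11.5 − (-14.5) = 3 dB over threshold.
Input overshoot = R × output overshoot = 24 dB → input = -14.5 + 24 = 9.5 dBV.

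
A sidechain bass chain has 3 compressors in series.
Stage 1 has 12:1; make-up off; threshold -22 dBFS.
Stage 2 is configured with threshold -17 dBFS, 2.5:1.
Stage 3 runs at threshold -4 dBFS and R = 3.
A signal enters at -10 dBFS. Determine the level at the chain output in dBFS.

-21 dBFS

Stage 1: overshoot 12 dB → 12/12 = 1 dB → -21 dBFS.
Stage 2: -21 dBFS is at or below the -17 dBFS threshold — no compression; output -21 dBFS.
Stage 3: below threshold (-21 ≤ -4); passes unchanged; output -21 dBFS.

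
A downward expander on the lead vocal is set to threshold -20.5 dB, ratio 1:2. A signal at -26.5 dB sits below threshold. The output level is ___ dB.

Below threshold, a 1:2 expander applies gain = (2−1)×(T − x) of attenuation.
(2−1) × 6 = 6 dB, so output = -26.5 − 6 = -32.5 dB.

-32.5 dB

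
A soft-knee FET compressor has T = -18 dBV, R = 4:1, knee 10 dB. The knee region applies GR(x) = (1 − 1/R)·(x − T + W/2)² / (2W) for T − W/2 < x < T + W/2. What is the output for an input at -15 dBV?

x − T + W/2 = -15 − (-18) + 5 = 8.
GR = (1 − 1/4) × 8² / 20 = 0.75 × 64 / 20 = 2.4 dB.
Output = -15 − 2.4 = -17.4 dBV.

-17.4 dBV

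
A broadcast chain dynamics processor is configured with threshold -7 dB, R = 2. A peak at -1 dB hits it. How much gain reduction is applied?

-1 dB exceeds the threshold by 6 dB.
A 2:1 ratio leaves 3 dB of that excess.
Gain reduction = 6 − 3 = 3 dB.

3 dB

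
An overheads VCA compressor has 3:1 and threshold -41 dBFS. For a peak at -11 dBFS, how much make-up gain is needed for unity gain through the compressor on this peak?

The peak compresses to -41 + 30/3 = -31 dBFS.
To reach -11 dBFS requires -11 − (-31) = 20 dB of make-up.

20 dB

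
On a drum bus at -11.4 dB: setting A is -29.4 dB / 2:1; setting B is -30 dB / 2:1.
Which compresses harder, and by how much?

B, by 0.3 dB

A: overshoot 18 dB → output overshoot 9 dB → GR 9 dB.
B: overshoot 18.6 dB → output overshoot 9.3 dB → GR 9.3 dB.
Difference: 0.3 dB in favour of B.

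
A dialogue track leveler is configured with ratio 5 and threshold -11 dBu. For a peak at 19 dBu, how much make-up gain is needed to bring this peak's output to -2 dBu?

3 dB

Overshoot 30 dB → 30/5 = 6 dB after compression, so the compressed level is -11 + 6 = -5 dBu.
Make-up = target − compressed = -2 − (-5) = 3 dB.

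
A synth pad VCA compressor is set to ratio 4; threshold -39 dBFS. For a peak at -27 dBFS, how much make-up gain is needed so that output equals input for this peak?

Overshoot 12 dB → 12/4 = 3 dB after compression, so the compressed level is -39 + 3 = -36 dBFS.
Make-up = target − compressed = -27 − (-36) = 9 dB.

9 dB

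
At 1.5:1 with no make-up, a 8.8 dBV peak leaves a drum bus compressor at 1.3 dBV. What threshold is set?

-13.7 dBV

Let T be the threshold. Output overshoot = (input overshoot)/R, so 1.3 − T = (8.8 − T)/1.5.
1.5·(1.3 − T) = 8.8 − T → 0.5·T = 1.95 − 8.8 = -6.85.
T = -6.85/0.5 = -13.7 dBV.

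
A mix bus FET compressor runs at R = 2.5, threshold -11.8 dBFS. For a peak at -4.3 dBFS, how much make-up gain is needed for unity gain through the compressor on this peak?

The peak compresses to -11.8 + 7.5/2.5 = -8.8 dBFS.
To reach -4.3 dBFS requires -4.3 − (-8.8) = 4.5 dB of make-up.

4.5 dB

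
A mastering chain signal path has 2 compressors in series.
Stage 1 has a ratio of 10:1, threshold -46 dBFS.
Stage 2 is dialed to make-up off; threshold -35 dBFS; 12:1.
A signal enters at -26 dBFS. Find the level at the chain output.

-44 dBFS

Stage 1: 20 dB above -46 dBFS, reduced 10:1 to 2 dB above → -44 dBFS.
Stage 2: -44 dBFS ≤ -35 dBFS, so stage 2 doesn't engage; output -44 dBFS.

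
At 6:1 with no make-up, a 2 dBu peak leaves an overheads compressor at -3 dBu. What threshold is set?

-4 dBu

Let T be the threshold. Output overshoot = (input overshoot)/R, so -3 − T = (2 − T)/6.
6·(-3 − T) = 2 − T → 5·T = -18 − 2 = -20.
T = -20/5 = -4 dBu.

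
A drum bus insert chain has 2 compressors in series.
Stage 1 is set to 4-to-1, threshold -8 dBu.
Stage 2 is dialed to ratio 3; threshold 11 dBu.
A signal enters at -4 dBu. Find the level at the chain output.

-7 dBu

Stage 1: overshoot 4 dB → 4/4 = 1 dB → -7 dBu.
Stage 2: below threshold (-7 ≤ 11); passes unchanged; output -7 dBu.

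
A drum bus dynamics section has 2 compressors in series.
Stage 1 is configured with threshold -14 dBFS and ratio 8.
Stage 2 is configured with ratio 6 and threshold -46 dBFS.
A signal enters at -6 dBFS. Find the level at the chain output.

-40.5 dBFS

Stage 1: -6 dBFS is 8 dB over -14 dBFS; at 8:1 that becomes 1 dB over, giving -13 dBFS.
Stage 2: -13 dBFS is 33 dB over -46 dBFS; at 6:1 that becomes 5.5 dB over, giving -40.5 dBFS.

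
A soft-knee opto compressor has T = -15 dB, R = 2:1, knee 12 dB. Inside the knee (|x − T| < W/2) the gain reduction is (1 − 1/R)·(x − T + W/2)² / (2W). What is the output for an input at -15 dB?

-15.75 dB

x − T + W/2 = -15 − (-15) + 6 = 6.
GR = (1 − 1/2) × 6² / 24 = 0.5 × 36 / 24 = 0.75 dB.
Output = -15 − 0.75 = -15.75 dB.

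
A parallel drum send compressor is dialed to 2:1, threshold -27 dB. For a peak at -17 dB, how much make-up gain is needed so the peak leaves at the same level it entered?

Overshoot 10 dB → 10/2 = 5 dB after compression, so the compressed level is -27 + 5 = -22 dB.
Make-up = target − compressed = -17 − (-22) = 5 dB.

5 dB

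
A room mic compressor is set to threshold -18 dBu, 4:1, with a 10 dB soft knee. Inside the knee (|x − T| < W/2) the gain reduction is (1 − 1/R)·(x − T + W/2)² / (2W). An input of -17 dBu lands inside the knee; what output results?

x − T + W/2 = -17 − (-18) + 5 = 6.
GR = (1 − 1/4) × 6² / 20 = 0.75 × 36 / 20 = 1.35 dB.
Output = -17 − 1.35 = -18.35 dBu.

-18.35 dBu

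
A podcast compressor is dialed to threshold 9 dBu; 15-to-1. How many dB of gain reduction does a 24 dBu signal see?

14 dB

Overshoot = 24 − 9 = 15 dB.
At 15:1, output sits 15/15 = 1 dB above threshold.
GR = overshoot in − overshoot out = 15 − 1 = 14 dB.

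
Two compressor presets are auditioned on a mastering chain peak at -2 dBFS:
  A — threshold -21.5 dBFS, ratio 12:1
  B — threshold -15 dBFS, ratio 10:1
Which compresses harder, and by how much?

A, by 6.175 dB

A: 19.5 dB over, compressed to 1.625 dB over, so 17.875 dB of GR.
B: 13 dB over, compressed to 1.3 dB over, so 11.7 dB of GR.
A reduces 6.175 dB more.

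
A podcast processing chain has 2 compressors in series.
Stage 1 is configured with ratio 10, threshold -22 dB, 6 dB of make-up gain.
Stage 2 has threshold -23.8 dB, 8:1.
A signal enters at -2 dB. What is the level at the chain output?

-22.575 dB

Stage 1: -2 dB is 20 dB over -22 dB; at 10:1 that becomes 2 dB over, giving -20 dB; +6 dB make-up → -14 dB.
Stage 2: -14 dB is 9.8 dB over -23.8 dB; at 8:1 that becomes 1.225 dB over, giving -22.575 dB.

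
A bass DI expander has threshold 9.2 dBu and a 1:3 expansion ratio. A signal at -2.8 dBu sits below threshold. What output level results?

-26.8 dBu

Undershoot = 9.2 − (-2.8) = 12 dB.
At 1:3, that expands to 36 dB under threshold.
Output = 9.2 − 36 = -26.8 dBu.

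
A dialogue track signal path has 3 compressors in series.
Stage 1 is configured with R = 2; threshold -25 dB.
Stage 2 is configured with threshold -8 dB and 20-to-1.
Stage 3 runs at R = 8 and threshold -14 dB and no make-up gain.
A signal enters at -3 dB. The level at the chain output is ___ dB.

Stage 1: overshoot 22 dB → 22/2 = 11 dB → -14 dB.
Stage 2: -14 dB is at or below the -8 dB threshold — no compression; output -14 dB.
Stage 3: -14 dB ≤ -14 dB, so stage 3 doesn't engage; output -14 dB.

-14 dB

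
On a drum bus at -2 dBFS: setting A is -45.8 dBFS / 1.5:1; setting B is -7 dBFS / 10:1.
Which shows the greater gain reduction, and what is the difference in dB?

A, by 10.1 dB

A: overshoot 43.8 dB → output overshoot 29.2 dB → GR 14.6 dB.
B: overshoot 5 dB → output overshoot 0.5 dB → GR 4.5 dB.
A reduces 10.1 dB more.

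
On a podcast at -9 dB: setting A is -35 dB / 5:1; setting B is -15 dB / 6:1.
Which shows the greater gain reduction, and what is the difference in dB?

A, by 15.8 dB

A: GR = 26 − 26/5 = 20.8 dB.
B: GR = 6 − 6/6 = 5 dB.
A reduces 15.8 dB more.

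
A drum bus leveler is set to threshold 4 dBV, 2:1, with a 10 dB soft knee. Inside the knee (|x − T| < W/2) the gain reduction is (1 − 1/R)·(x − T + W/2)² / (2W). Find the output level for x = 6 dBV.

4.775 dBV

x − T + W/2 = 6 − 4 + 5 = 7.
GR = (1 − 1/2) × 7² / 20 = 0.5 × 49 / 20 = 1.225 dB.
Output = 6 − 1.225 = 4.775 dBV.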